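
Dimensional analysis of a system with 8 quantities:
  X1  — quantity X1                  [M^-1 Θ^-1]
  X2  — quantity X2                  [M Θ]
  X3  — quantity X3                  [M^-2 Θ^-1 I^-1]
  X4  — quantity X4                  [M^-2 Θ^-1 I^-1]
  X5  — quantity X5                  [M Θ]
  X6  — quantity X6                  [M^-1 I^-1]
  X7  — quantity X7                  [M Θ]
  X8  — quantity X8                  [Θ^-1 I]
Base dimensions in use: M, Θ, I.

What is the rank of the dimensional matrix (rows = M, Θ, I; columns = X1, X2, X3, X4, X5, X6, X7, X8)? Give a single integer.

2

Write exponents as rows M,Θ,I / cols X1,X2,X3,X4,X5,X6,X7,X8:
  M: [-1  1 -2 -2  1 -1  1  0]
  Θ: [-1  1 -1 -1  1  0  1 -1]
  I: [ 0  0 -1 -1  0 -1  0  1]
Echelon form has 2 nonzero rows (pivots: X1,X3)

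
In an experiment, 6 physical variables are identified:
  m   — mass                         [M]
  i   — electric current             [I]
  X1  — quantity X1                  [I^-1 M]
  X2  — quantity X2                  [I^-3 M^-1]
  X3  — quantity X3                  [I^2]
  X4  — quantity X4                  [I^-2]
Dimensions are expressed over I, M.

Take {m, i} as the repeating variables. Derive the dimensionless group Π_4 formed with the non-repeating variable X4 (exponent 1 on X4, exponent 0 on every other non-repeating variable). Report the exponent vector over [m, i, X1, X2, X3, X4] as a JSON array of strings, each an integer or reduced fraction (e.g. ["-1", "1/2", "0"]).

["0", "2", "0", "0", "0", "1"]

Dimensional matrix (I×M by m×i×X1×X2×X3×X4):
  I: [ 0  1 -1 -3  2 -2]
  M: [ 1  0  1 -1  0  0]
RREF → pivots at {m,i} ⇒ r = 2
Repeat: m,i; free: X1,X2,X3,X4
RREF:
  r0: [   1    0    1   -1    0    0]
  r1: [   0    1   -1   -3    2   -2]
Fix exponent of X4 at 1, X1 at 0, X2 at 0, X3 at 0; solve each RREF row for its pivot's exponent:
  r0: exp(m) + (0)·1 = 0 ⇒ exp(m) = 0
  r1: exp(i) + (-2)·1 = 0 ⇒ exp(i) = 2
Π_4 = i^2 · X4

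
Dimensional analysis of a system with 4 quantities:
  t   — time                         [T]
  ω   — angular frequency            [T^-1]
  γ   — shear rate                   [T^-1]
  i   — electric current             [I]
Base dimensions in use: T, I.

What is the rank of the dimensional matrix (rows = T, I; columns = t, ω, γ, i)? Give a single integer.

Exponent matrix [T,I] × [t,ω,γ,i]:
  T: [ 1 -1 -1  0]
  I: [ 0  0  0  1]
Row reduction gives pivot columns t,i; rank = 2

2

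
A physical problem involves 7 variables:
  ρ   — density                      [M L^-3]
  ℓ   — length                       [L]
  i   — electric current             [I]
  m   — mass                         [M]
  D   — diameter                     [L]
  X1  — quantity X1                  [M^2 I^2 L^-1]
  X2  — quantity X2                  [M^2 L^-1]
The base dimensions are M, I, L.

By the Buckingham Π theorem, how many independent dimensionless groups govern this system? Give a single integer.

4

Dimensional matrix (M×I×L by ρ×ℓ×i×m×D×X1×X2):
  M: [ 1  0  0  1  0  2  2]
  I: [ 0  0  1  0  0  2  0]
  L: [-3  1  0  0  1 -1 -1]
RREF → pivots at {ρ,ℓ,i} ⇒ r = 3
n=7, r=3 ⇒ 4 dimensionless groups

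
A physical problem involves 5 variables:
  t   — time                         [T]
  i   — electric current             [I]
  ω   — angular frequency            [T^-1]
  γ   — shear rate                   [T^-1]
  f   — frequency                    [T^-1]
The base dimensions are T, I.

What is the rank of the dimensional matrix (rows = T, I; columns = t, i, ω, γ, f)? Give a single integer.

2

Exponent matrix [T,I] × [t,i,ω,γ,f]:
  T: [ 1  0 -1 -1 -1]
  I: [ 0  1  0  0  0]
RREF → pivots at {t,i} ⇒ r = 2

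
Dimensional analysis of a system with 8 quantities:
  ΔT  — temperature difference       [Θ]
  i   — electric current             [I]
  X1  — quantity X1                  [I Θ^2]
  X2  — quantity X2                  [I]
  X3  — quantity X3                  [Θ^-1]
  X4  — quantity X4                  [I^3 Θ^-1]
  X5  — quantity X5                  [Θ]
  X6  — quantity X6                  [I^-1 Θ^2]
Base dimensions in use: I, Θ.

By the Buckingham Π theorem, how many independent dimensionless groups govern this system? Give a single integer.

6

Dimensional matrix (I×Θ by ΔT×i×X1×X2×X3×X4×X5×X6):
  I: [ 0  1  1  1  0  3  0 -1]
  Θ: [ 1  0  2  0 -1 -1  1  2]
Echelon form has 2 nonzero rows (pivots: ΔT,i)
Π count = n − r = 8 − 2 = 6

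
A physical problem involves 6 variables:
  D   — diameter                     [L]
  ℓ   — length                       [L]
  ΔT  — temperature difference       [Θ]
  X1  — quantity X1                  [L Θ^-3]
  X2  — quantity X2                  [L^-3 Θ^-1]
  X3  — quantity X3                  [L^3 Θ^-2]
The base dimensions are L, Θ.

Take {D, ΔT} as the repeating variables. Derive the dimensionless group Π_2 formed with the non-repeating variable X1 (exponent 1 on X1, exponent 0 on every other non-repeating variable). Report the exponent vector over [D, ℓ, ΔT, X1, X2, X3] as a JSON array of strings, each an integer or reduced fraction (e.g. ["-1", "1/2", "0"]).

["-1", "0", "3", "1", "0", "0"]

Dimensional matrix (L×Θ by D×ℓ×ΔT×X1×X2×X3):
  L: [ 1  1  0  1 -3  3]
  Θ: [ 0  0  1 -3 -1 -2]
Row reduction gives pivot columns D,ΔT; rank = 2
Repeat: D,ΔT; free: ℓ,X1,X2,X3
RREF:
  r0: [   1    1    0    1   -3    3]
  r1: [   0    0    1   -3   -1   -2]
Fix exponent of X1 at 1, ℓ at 0, X2 at 0, X3 at 0; solve each RREF row for its pivot's exponent:
  r0: exp(D) + (1)·1 = 0 ⇒ exp(D) = -1
  r1: exp(ΔT) + (-3)·1 = 0 ⇒ exp(ΔT) = 3
Π_2 = D^-1 · ΔT^3 · X1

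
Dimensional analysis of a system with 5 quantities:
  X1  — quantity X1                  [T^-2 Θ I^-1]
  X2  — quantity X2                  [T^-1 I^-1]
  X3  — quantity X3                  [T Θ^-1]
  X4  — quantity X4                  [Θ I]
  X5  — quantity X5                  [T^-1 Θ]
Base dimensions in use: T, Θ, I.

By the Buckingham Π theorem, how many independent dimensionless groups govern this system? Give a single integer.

3

Write exponents as rows T,Θ,I / cols X1,X2,X3,X4,X5:
  T: [-2 -1  1  0 -1]
  Θ: [ 1  0 -1  1  1]
  I: [-1 -1  0  1  0]
Row reduction gives pivot columns X1,X2; rank = 2
n=5, r=2 ⇒ 3 dimensionless groups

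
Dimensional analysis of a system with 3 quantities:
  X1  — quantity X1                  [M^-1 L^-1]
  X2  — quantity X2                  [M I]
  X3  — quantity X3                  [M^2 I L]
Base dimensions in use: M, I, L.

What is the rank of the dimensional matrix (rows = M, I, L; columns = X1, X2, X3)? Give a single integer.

Dimensional matrix (M×I×L by X1×X2×X3):
  M: [-1  1  2]
  I: [ 0  1  1]
  L: [-1  0  1]
Row reduction gives pivot columns X1,X2; rank = 2

2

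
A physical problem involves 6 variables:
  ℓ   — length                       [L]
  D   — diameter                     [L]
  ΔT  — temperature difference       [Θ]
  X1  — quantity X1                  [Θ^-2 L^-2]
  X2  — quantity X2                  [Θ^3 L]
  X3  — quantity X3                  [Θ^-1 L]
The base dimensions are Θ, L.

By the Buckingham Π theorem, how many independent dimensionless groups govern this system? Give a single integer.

Exponent matrix [Θ,L] × [ℓ,D,ΔT,X1,X2,X3]:
  Θ: [ 0  0  1 -2  3 -1]
  L: [ 1  1  0 -2  1  1]
RREF → pivots at {ℓ,ΔT} ⇒ r = 2
6 vars − rank 2 = 4 Π groups

4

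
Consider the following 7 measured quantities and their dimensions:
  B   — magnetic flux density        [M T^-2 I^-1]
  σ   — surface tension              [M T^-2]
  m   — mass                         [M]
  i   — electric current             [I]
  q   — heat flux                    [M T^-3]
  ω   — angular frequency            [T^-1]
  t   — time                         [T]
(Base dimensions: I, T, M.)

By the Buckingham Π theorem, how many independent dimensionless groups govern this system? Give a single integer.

Dimensional matrix (I×T×M by B×σ×m×i×q×ω×t):
  I: [-1  0  0  1  0  0  0]
  T: [-2 -2  0  0 -3 -1  1]
  M: [ 1  1  1  0  1  0  0]
RREF → pivots at {B,σ,m} ⇒ r = 3
7 vars − rank 3 = 4 Π groups

4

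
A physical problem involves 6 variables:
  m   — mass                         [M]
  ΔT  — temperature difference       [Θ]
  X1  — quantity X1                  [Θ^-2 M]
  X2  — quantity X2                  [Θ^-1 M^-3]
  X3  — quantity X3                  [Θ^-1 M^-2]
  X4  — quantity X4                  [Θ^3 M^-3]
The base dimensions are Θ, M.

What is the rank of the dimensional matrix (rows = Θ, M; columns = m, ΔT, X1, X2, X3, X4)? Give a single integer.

Exponent matrix [Θ,M] × [m,ΔT,X1,X2,X3,X4]:
  Θ: [ 0  1 -2 -1 -1  3]
  M: [ 1  0  1 -3 -2 -3]
RREF → pivots at {m,ΔT} ⇒ r = 2

2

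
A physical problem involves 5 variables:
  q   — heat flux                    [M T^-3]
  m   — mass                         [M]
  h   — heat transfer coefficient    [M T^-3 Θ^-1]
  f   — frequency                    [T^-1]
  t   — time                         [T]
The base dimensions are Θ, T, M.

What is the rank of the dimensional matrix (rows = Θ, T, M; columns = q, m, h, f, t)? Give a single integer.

3

Write exponents as rows Θ,T,M / cols q,m,h,f,t:
  Θ: [ 0  0 -1  0  0]
  T: [-3  0 -3 -1  1]
  M: [ 1  1  1  0  0]
Row reduction gives pivot columns q,m,h; rank = 3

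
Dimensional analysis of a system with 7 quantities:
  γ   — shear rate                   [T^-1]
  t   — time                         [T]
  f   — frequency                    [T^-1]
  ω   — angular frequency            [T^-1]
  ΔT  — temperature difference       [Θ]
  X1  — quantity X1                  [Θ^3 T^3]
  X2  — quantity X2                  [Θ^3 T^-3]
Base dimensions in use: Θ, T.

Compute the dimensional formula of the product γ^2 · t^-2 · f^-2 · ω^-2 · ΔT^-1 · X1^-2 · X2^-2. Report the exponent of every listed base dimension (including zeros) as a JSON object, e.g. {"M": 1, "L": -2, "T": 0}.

{"Θ": -13, "T": 0}

Write exponents as rows Θ,T / cols γ,t,f,ω,ΔT,X1,X2:
  Θ: [ 0  0  0  0  1  3  3]
  T: [-1  1 -1 -1  0  3 -3]
  [Θ]: (2)·0+(-2)·0+(-2)·0+(-2)·0+(-1)·1+(-2)·3+(-2)·3 = -13
  [T]: (2)·-1+(-2)·1+(-2)·-1+(-2)·-1+(-1)·0+(-2)·3+(-2)·-3 = 0
⇒ Θ^-13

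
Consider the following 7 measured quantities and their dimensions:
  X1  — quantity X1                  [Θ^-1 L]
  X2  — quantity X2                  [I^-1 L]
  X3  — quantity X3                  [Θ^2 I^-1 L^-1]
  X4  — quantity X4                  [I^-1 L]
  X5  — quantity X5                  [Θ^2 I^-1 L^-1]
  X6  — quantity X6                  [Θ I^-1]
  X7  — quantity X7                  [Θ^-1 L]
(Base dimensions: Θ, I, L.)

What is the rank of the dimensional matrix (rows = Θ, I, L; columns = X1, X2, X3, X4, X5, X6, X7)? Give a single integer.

Write exponents as rows Θ,I,L / cols X1,X2,X3,X4,X5,X6,X7:
  Θ: [-1  0  2  0  2  1 -1]
  I: [ 0 -1 -1 -1 -1 -1  0]
  L: [ 1  1 -1  1 -1  0  1]
Row reduction gives pivot columns X1,X2; rank = 2

2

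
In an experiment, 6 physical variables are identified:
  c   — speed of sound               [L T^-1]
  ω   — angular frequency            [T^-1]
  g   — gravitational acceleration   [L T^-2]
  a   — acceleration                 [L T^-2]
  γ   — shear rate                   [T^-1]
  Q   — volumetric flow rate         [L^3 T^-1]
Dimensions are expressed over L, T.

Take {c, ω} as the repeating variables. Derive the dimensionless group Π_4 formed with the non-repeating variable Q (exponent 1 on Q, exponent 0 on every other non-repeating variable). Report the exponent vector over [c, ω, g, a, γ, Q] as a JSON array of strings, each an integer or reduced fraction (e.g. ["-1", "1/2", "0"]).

Exponent matrix [L,T] × [c,ω,g,a,γ,Q]:
  L: [ 1  0  1  1  0  3]
  T: [-1 -1 -2 -2 -1 -1]
RREF → pivots at {c,ω} ⇒ r = 2
Repeat: c,ω; free: g,a,γ,Q
RREF:
  r0: [   1    0    1    1    0    3]
  r1: [   0    1    1    1    1   -2]
Fix exponent of Q at 1, g at 0, a at 0, γ at 0; solve each RREF row for its pivot's exponent:
  r0: exp(c) + (3)·1 = 0 ⇒ exp(c) = -3
  r1: exp(ω) + (-2)·1 = 0 ⇒ exp(ω) = 2
Π_4 = c^-3 · ω^2 · Q

["-3", "2", "0", "0", "0", "1"]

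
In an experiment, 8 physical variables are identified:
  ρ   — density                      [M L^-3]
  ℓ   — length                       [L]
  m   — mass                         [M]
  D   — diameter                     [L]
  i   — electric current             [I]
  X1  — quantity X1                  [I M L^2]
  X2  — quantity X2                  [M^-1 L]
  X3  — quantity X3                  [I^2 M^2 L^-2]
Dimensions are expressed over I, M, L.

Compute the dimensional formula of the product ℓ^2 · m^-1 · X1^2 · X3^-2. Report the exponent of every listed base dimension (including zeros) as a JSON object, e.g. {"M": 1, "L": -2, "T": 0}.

Dimensional matrix (I×M×L by ρ×ℓ×m×D×i×X1×X2×X3):
  I: [ 0  0  0  0  1  1  0  2]
  M: [ 1  0  1  0  0  1 -1  2]
  L: [-3  1  0  1  0  2  1 -2]
  [I]: (2)·0+(-1)·0+(2)·1+(-2)·2 = -2
  [M]: (2)·0+(-1)·1+(2)·1+(-2)·2 = -3
  [L]: (2)·1+(-1)·0+(2)·2+(-2)·-2 = 10
⇒ I^-2 M^-3 L^10

{"I": -2, "M": -3, "L": 10}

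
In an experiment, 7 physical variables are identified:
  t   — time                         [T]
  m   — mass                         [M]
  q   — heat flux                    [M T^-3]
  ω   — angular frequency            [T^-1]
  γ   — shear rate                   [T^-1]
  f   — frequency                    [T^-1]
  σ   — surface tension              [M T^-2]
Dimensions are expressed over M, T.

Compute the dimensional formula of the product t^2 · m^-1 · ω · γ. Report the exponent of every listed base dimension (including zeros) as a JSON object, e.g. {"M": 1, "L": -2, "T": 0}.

Dimensional matrix (M×T by t×m×q×ω×γ×f×σ):
  M: [ 0  1  1  0  0  0  1]
  T: [ 1  0 -3 -1 -1 -1 -2]
  [M]: (2)·0+(-1)·1+(1)·0+(1)·0 = -1
  [T]: (2)·1+(-1)·0+(1)·-1+(1)·-1 = 0
⇒ M^-1

{"M": -1, "T": 0}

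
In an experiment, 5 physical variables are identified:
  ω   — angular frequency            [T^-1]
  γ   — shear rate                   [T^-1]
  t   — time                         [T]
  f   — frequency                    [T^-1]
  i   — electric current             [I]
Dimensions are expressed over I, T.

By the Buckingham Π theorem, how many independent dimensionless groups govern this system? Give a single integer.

3

Exponent matrix [I,T] × [ω,γ,t,f,i]:
  I: [ 0  0  0  0  1]
  T: [-1 -1  1 -1  0]
RREF → pivots at {ω,i} ⇒ r = 2
n=5, r=2 ⇒ 3 dimensionless groups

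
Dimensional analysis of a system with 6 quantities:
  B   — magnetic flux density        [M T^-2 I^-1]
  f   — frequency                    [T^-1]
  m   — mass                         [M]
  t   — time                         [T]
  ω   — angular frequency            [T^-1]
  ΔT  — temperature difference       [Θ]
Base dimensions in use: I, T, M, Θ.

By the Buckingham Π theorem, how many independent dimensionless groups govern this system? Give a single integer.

2

Write exponents as rows I,T,M,Θ / cols B,f,m,t,ω,ΔT:
  I: [-1  0  0  0  0  0]
  T: [-2 -1  0  1 -1  0]
  M: [ 1  0  1  0  0  0]
  Θ: [ 0  0  0  0  0  1]
Echelon form has 4 nonzero rows (pivots: B,f,m,ΔT)
n=6, r=4 ⇒ 2 dimensionless groups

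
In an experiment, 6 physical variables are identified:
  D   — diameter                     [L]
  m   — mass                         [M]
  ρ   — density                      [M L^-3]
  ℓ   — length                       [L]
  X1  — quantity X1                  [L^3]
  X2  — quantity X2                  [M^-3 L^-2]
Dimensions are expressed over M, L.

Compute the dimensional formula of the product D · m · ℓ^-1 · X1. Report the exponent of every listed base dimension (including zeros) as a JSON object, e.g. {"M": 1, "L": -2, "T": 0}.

Exponent matrix [M,L] × [D,m,ρ,ℓ,X1,X2]:
  M: [ 0  1  1  0  0 -3]
  L: [ 1  0 -3  1  3 -2]
  [M]: (1)·0+(1)·1+(-1)·0+(1)·0 = 1
  [L]: (1)·1+(1)·0+(-1)·1+(1)·3 = 3
⇒ M L^3

{"M": 1, "L": 3}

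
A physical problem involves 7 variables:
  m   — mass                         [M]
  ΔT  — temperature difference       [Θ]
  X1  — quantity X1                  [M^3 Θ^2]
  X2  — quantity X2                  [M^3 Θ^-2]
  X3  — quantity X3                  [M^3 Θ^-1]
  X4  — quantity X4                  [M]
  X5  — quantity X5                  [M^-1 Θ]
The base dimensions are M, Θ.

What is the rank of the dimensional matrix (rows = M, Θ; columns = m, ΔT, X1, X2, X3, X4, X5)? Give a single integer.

Write exponents as rows M,Θ / cols m,ΔT,X1,X2,X3,X4,X5:
  M: [ 1  0  3  3  3  1 -1]
  Θ: [ 0  1  2 -2 -1  0  1]
Echelon form has 2 nonzero rows (pivots: m,ΔT)

2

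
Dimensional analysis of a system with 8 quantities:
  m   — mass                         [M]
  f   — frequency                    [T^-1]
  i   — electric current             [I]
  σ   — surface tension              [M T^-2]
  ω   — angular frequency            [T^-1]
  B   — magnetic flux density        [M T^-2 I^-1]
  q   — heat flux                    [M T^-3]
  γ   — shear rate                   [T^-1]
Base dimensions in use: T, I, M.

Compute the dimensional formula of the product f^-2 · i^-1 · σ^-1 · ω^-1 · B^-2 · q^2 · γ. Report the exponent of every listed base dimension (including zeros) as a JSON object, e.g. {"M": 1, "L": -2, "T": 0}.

Dimensional matrix (T×I×M by m×f×i×σ×ω×B×q×γ):
  T: [ 0 -1  0 -2 -1 -2 -3 -1]
  I: [ 0  0  1  0  0 -1  0  0]
  M: [ 1  0  0  1  0  1  1  0]
  [T]: (-2)·-1+(-1)·0+(-1)·-2+(-1)·-1+(-2)·-2+(2)·-3+(1)·-1 = 2
  [I]: (-2)·0+(-1)·1+(-1)·0+(-1)·0+(-2)·-1+(2)·0+(1)·0 = 1
  [M]: (-2)·0+(-1)·0+(-1)·1+(-1)·0+(-2)·1+(2)·1+(1)·0 = -1
⇒ T^2 I M^-1

{"T": 2, "I": 1, "M": -1}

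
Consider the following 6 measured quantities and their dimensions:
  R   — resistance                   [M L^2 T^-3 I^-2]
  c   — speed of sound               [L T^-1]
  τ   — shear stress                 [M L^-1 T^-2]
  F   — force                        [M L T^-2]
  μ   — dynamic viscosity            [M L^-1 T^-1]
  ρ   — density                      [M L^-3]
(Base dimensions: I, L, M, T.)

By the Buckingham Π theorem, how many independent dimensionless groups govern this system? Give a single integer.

Exponent matrix [I,L,M,T] × [R,c,τ,F,μ,ρ]:
  I: [-2  0  0  0  0  0]
  L: [ 2  1 -1  1 -1 -3]
  M: [ 1  0  1  1  1  1]
  T: [-3 -1 -2 -2 -1  0]
Echelon form has 4 nonzero rows (pivots: R,c,τ,F)
n=6, r=4 ⇒ 2 dimensionless groups

2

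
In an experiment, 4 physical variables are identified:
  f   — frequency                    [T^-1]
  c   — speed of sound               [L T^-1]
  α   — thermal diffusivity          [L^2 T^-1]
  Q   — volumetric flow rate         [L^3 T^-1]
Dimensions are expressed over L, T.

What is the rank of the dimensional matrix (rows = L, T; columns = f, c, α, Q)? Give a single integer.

Dimensional matrix (L×T by f×c×α×Q):
  L: [ 0  1  2  3]
  T: [-1 -1 -1 -1]
Echelon form has 2 nonzero rows (pivots: f,c)

2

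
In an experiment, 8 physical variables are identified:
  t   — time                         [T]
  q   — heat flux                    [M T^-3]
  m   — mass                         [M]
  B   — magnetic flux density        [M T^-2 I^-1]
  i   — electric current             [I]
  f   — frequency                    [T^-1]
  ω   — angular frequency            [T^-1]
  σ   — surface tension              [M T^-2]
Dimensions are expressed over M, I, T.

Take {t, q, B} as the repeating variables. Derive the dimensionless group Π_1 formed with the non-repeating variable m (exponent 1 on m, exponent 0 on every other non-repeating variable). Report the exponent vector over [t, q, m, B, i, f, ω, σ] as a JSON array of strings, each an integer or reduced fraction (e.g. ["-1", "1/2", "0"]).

["-3", "-1", "1", "0", "0", "0", "0", "0"]

Dimensional matrix (M×I×T by t×q×m×B×i×f×ω×σ):
  M: [ 0  1  1  1  0  0  0  1]
  I: [ 0  0  0 -1  1  0  0  0]
  T: [ 1 -3  0 -2  0 -1 -1 -2]
Row reduction gives pivot columns t,q,B; rank = 3
Pivot set = {t,q,B}, free = {m,i,f,ω,σ}
RREF:
  r0: [   1    0    3    0    1   -1   -1    1]
  r1: [   0    1    1    0    1    0    0    1]
  r2: [   0    0    0    1   -1    0    0    0]
Fix exponent of m at 1, i at 0, f at 0, ω at 0, σ at 0; solve each RREF row for its pivot's exponent:
  r0: exp(t) + (3)·1 = 0 ⇒ exp(t) = -3
  r1: exp(q) + (1)·1 = 0 ⇒ exp(q) = -1
  r2: exp(B) + (0)·1 = 0 ⇒ exp(B) = 0
Π_1 = t^-3 · q^-1 · m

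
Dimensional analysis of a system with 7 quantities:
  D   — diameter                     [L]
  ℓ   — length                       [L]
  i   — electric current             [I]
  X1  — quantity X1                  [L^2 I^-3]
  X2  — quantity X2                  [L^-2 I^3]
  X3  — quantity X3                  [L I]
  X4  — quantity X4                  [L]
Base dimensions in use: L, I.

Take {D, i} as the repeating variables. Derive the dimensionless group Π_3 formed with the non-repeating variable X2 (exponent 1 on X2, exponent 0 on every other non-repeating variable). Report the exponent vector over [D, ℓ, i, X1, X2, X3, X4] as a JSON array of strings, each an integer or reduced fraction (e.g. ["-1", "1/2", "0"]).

["2", "0", "-3", "0", "1", "0", "0"]

Dimensional matrix (L×I by D×ℓ×i×X1×X2×X3×X4):
  L: [ 1  1  0  2 -2  1  1]
  I: [ 0  0  1 -3  3  1  0]
Row reduction gives pivot columns D,i; rank = 2
Pivot set = {D,i}, free = {ℓ,X1,X2,X3,X4}
RREF:
  r0: [   1    1    0    2   -2    1    1]
  r1: [   0    0    1   -3    3    1    0]
Fix exponent of X2 at 1, ℓ at 0, X1 at 0, X3 at 0, X4 at 0; solve each RREF row for its pivot's exponent:
  r0: exp(D) + (-2)·1 = 0 ⇒ exp(D) = 2
  r1: exp(i) + (3)·1 = 0 ⇒ exp(i) = -3
Π_3 = D^2 · i^-3 · X2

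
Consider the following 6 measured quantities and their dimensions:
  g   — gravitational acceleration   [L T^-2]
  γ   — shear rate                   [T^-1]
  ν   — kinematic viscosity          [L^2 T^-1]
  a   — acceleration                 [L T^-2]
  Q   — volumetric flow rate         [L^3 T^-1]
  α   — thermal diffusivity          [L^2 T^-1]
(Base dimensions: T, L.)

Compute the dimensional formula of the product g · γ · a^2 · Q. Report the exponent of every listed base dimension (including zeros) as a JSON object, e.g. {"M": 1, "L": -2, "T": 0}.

Exponent matrix [T,L] × [g,γ,ν,a,Q,α]:
  T: [-2 -1 -1 -2 -1 -1]
  L: [ 1  0  2  1  3  2]
  [T]: (1)·-2+(1)·-1+(2)·-2+(1)·-1 = -8
  [L]: (1)·1+(1)·0+(2)·1+(1)·3 = 6
⇒ T^-8 L^6

{"T": -8, "L": 6}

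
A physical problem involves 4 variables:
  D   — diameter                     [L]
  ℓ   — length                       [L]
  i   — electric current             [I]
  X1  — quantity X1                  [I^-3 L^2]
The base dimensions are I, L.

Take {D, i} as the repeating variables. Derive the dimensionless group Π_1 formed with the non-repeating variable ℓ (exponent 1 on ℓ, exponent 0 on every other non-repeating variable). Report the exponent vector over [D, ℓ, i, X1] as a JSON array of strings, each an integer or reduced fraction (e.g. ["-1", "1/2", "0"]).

["-1", "1", "0", "0"]

Exponent matrix [I,L] × [D,ℓ,i,X1]:
  I: [ 0  0  1 -3]
  L: [ 1  1  0  2]
Echelon form has 2 nonzero rows (pivots: D,i)
Repeat: D,i; free: ℓ,X1
RREF:
  r0: [   1    1    0    2]
  r1: [   0    0    1   -3]
Fix exponent of ℓ at 1, X1 at 0; solve each RREF row for its pivot's exponent:
  r0: exp(D) + (1)·1 = 0 ⇒ exp(D) = -1
  r1: exp(i) + (0)·1 = 0 ⇒ exp(i) = 0
Π_1 = D^-1 · ℓ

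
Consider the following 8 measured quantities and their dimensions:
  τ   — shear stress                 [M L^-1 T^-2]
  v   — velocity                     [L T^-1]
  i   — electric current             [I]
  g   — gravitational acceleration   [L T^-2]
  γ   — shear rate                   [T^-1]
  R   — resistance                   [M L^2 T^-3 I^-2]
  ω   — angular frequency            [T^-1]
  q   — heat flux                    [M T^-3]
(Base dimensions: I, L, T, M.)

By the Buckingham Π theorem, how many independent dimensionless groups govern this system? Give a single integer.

4

Write exponents as rows I,L,T,M / cols τ,v,i,g,γ,R,ω,q:
  I: [ 0  0  1  0  0 -2  0  0]
  L: [-1  1  0  1  0  2  0  0]
  T: [-2 -1  0 -2 -1 -3 -1 -3]
  M: [ 1  0  0  0  0  1  0  1]
RREF → pivots at {τ,v,i,g} ⇒ r = 4
Π count = n − r = 8 − 4 = 4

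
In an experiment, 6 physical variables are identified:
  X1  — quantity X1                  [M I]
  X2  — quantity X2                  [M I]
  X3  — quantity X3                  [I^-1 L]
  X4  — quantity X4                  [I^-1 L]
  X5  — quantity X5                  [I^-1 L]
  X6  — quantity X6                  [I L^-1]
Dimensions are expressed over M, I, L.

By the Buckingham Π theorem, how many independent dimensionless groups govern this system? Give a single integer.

4

Exponent matrix [M,I,L] × [X1,X2,X3,X4,X5,X6]:
  M: [ 1  1  0  0  0  0]
  I: [ 1  1 -1 -1 -1  1]
  L: [ 0  0  1  1  1 -1]
RREF → pivots at {X1,X3} ⇒ r = 2
6 vars − rank 2 = 4 Π groups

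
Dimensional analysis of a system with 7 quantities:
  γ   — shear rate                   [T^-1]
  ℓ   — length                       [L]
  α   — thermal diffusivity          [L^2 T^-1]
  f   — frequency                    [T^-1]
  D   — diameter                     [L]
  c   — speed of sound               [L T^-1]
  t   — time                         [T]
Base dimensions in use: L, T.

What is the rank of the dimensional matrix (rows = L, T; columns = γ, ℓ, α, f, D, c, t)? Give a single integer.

Dimensional matrix (L×T by γ×ℓ×α×f×D×c×t):
  L: [ 0  1  2  0  1  1  0]
  T: [-1  0 -1 -1  0 -1  1]
Row reduction gives pivot columns γ,ℓ; rank = 2

2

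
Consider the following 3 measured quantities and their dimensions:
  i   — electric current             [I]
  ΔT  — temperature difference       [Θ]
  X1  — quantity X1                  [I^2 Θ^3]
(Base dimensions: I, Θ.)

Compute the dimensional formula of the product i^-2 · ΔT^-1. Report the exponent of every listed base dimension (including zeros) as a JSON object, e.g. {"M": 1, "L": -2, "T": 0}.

{"I": -2, "Θ": -1}

Write exponents as rows I,Θ / cols i,ΔT,X1:
  I: [ 1  0  2]
  Θ: [ 0  1  3]
  [I]: (-2)·1+(-1)·0 = -2
  [Θ]: (-2)·0+(-1)·1 = -1
⇒ I^-2 Θ^-1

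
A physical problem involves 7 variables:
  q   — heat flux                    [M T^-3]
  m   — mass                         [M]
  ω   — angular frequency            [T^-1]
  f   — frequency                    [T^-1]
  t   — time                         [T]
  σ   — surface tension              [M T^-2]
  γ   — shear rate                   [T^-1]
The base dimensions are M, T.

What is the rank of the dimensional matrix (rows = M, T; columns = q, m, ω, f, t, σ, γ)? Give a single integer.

2

Dimensional matrix (M×T by q×m×ω×f×t×σ×γ):
  M: [ 1  1  0  0  0  1  0]
  T: [-3  0 -1 -1  1 -2 -1]
Echelon form has 2 nonzero rows (pivots: q,m)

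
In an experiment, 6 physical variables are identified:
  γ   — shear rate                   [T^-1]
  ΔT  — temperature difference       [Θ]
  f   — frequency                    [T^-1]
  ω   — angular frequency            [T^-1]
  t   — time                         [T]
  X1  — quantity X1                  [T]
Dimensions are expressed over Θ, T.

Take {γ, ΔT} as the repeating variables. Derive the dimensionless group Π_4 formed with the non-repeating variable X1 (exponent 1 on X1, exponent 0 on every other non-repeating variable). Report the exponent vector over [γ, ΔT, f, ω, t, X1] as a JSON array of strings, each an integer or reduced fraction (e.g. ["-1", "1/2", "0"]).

Exponent matrix [Θ,T] × [γ,ΔT,f,ω,t,X1]:
  Θ: [ 0  1  0  0  0  0]
  T: [-1  0 -1 -1  1  1]
Row reduction gives pivot columns γ,ΔT; rank = 2
Repeat: γ,ΔT; free: f,ω,t,X1
RREF:
  r0: [   1    0    1    1   -1   -1]
  r1: [   0    1    0    0    0    0]
Fix exponent of X1 at 1, f at 0, ω at 0, t at 0; solve each RREF row for its pivot's exponent:
  r0: exp(γ) + (-1)·1 = 0 ⇒ exp(γ) = 1
  r1: exp(ΔT) + (0)·1 = 0 ⇒ exp(ΔT) = 0
Π_4 = γ · X1

["1", "0", "0", "0", "0", "1"]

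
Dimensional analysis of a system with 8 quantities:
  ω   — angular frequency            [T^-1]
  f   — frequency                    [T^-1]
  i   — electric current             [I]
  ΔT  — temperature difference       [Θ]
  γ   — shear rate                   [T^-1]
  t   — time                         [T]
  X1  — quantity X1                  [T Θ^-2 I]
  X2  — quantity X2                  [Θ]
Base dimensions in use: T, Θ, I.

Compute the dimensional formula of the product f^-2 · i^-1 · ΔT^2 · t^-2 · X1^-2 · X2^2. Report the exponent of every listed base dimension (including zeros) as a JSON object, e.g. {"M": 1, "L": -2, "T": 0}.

Exponent matrix [T,Θ,I] × [ω,f,i,ΔT,γ,t,X1,X2]:
  T: [-1 -1  0  0 -1  1  1  0]
  Θ: [ 0  0  0  1  0  0 -2  1]
  I: [ 0  0  1  0  0  0  1  0]
  [T]: (-2)·-1+(-1)·0+(2)·0+(-2)·1+(-2)·1+(2)·0 = -2
  [Θ]: (-2)·0+(-1)·0+(2)·1+(-2)·0+(-2)·-2+(2)·1 = 8
  [I]: (-2)·0+(-1)·1+(2)·0+(-2)·0+(-2)·1+(2)·0 = -3
⇒ T^-2 Θ^8 I^-3

{"T": -2, "Θ": 8, "I": -3}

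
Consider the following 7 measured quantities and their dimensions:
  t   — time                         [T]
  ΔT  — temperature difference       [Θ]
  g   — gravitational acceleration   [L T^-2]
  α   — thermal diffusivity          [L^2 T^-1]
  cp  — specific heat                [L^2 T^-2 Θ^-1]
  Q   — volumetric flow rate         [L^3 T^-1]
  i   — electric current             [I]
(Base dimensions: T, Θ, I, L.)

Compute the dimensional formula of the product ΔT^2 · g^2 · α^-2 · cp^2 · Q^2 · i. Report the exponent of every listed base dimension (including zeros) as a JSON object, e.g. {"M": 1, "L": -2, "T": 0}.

Dimensional matrix (T×Θ×I×L by t×ΔT×g×α×cp×Q×i):
  T: [ 1  0 -2 -1 -2 -1  0]
  Θ: [ 0  1  0  0 -1  0  0]
  I: [ 0  0  0  0  0  0  1]
  L: [ 0  0  1  2  2  3  0]
  [T]: (2)·0+(2)·-2+(-2)·-1+(2)·-2+(2)·-1+(1)·0 = -8
  [Θ]: (2)·1+(2)·0+(-2)·0+(2)·-1+(2)·0+(1)·0 = 0
  [I]: (2)·0+(2)·0+(-2)·0+(2)·0+(2)·0+(1)·1 = 1
  [L]: (2)·0+(2)·1+(-2)·2+(2)·2+(2)·3+(1)·0 = 8
⇒ T^-8 I L^8

{"T": -8, "Θ": 0, "I": 1, "L": 8}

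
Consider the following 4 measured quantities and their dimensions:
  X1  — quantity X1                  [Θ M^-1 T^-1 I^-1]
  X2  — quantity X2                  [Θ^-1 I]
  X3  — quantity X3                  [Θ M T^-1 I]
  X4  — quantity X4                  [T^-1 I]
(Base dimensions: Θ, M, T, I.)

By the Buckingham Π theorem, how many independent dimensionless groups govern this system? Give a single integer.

1

Exponent matrix [Θ,M,T,I] × [X1,X2,X3,X4]:
  Θ: [ 1 -1  1  0]
  M: [-1  0  1  0]
  T: [-1  0 -1 -1]
  I: [-1  1  1  1]
Row reduction gives pivot columns X1,X2,X3; rank = 3
Π count = n − r = 4 − 3 = 1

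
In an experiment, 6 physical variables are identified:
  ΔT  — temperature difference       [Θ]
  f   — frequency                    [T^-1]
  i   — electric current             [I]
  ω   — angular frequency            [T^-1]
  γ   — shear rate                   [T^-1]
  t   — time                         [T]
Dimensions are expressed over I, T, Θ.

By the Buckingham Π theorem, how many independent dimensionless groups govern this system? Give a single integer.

Write exponents as rows I,T,Θ / cols ΔT,f,i,ω,γ,t:
  I: [ 0  0  1  0  0  0]
  T: [ 0 -1  0 -1 -1  1]
  Θ: [ 1  0  0  0  0  0]
Echelon form has 3 nonzero rows (pivots: ΔT,f,i)
Π count = n − r = 6 − 3 = 3

3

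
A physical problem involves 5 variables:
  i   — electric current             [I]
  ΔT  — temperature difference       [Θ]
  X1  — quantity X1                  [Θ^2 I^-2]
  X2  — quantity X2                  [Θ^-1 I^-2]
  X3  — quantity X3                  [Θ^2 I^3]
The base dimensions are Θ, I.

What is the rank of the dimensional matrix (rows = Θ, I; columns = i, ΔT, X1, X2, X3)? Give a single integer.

2

Write exponents as rows Θ,I / cols i,ΔT,X1,X2,X3:
  Θ: [ 0  1  2 -1  2]
  I: [ 1  0 -2 -2  3]
RREF → pivots at {i,ΔT} ⇒ r = 2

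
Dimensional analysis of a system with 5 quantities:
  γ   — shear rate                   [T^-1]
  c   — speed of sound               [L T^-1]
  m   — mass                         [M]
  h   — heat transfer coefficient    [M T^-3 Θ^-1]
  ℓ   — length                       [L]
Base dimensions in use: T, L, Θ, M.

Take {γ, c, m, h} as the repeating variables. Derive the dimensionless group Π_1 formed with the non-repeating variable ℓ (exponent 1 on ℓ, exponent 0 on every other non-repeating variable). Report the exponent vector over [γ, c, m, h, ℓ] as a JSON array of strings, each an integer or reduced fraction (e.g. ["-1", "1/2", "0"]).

Write exponents as rows T,L,Θ,M / cols γ,c,m,h,ℓ:
  T: [-1 -1  0 -3  0]
  L: [ 0  1  0  0  1]
  Θ: [ 0  0  0 -1  0]
  M: [ 0  0  1  1  0]
Row reduction gives pivot columns γ,c,m,h; rank = 4
Pivot set = {γ,c,m,h}, free = {ℓ}
RREF:
  r0: [   1    0    0    0   -1]
  r1: [   0    1    0    0    1]
  r2: [   0    0    1    0    0]
  r3: [   0    0    0    1    0]
Fix exponent of ℓ at 1; solve each RREF row for its pivot's exponent:
  r0: exp(γ) + (-1)·1 = 0 ⇒ exp(γ) = 1
  r1: exp(c) + (1)·1 = 0 ⇒ exp(c) = -1
  r2: exp(m) + (0)·1 = 0 ⇒ exp(m) = 0
  r3: exp(h) + (0)·1 = 0 ⇒ exp(h) = 0
Π_1 = γ · c^-1 · ℓ

["1", "-1", "0", "0", "1"]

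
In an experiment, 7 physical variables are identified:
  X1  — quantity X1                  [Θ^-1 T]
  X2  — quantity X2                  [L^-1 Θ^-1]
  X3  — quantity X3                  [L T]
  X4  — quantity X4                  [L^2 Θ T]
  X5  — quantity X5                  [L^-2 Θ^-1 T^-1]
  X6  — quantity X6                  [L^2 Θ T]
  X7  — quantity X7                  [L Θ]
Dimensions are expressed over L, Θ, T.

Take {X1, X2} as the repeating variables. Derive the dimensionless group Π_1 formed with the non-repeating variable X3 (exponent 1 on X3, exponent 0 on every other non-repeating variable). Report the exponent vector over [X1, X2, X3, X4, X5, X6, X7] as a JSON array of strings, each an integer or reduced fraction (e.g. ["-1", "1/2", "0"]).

["-1", "1", "1", "0", "0", "0", "0"]

Dimensional matrix (L×Θ×T by X1×X2×X3×X4×X5×X6×X7):
  L: [ 0 -1  1  2 -2  2  1]
  Θ: [-1 -1  0  1 -1  1  1]
  T: [ 1  0  1  1 -1  1  0]
Echelon form has 2 nonzero rows (pivots: X1,X2)
Repeat: X1,X2; free: X3,X4,X5,X6,X7
RREF:
  r0: [   1    0    1    1   -1    1    0]
  r1: [   0    1   -1   -2    2   -2   -1]
  r2: [   0    0    0    0    0    0    0]
Fix exponent of X3 at 1, X4 at 0, X5 at 0, X6 at 0, X7 at 0; solve each RREF row for its pivot's exponent:
  r0: exp(X1) + (1)·1 = 0 ⇒ exp(X1) = -1
  r1: exp(X2) + (-1)·1 = 0 ⇒ exp(X2) = 1
Π_1 = X1^-1 · X2 · X3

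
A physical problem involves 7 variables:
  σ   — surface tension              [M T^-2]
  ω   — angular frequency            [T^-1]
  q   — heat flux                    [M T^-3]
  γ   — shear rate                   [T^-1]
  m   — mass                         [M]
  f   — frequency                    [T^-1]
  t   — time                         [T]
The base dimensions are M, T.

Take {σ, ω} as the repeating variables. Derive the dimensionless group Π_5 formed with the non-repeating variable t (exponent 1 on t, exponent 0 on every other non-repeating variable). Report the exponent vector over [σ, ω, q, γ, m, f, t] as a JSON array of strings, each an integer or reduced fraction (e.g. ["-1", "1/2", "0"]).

Write exponents as rows M,T / cols σ,ω,q,γ,m,f,t:
  M: [ 1  0  1  0  1  0  0]
  T: [-2 -1 -3 -1  0 -1  1]
Row reduction gives pivot columns σ,ω; rank = 2
Repeat: σ,ω; free: q,γ,m,f,t
RREF:
  r0: [   1    0    1    0    1    0    0]
  r1: [   0    1    1    1   -2    1   -1]
Fix exponent of t at 1, q at 0, γ at 0, m at 0, f at 0; solve each RREF row for its pivot's exponent:
  r0: exp(σ) + (0)·1 = 0 ⇒ exp(σ) = 0
  r1: exp(ω) + (-1)·1 = 0 ⇒ exp(ω) = 1
Π_5 = ω · t

["0", "1", "0", "0", "0", "0", "1"]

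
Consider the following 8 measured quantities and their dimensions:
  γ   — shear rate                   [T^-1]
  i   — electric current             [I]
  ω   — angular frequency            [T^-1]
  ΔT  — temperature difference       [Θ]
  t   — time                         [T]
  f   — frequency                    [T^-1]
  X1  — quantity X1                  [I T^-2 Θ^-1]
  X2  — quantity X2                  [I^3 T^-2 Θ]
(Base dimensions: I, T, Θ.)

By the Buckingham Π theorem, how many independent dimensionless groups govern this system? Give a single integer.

Exponent matrix [I,T,Θ] × [γ,i,ω,ΔT,t,f,X1,X2]:
  I: [ 0  1  0  0  0  0  1  3]
  T: [-1  0 -1  0  1 -1 -2 -2]
  Θ: [ 0  0  0  1  0  0 -1  1]
RREF → pivots at {γ,i,ΔT} ⇒ r = 3
8 vars − rank 3 = 5 Π groups

5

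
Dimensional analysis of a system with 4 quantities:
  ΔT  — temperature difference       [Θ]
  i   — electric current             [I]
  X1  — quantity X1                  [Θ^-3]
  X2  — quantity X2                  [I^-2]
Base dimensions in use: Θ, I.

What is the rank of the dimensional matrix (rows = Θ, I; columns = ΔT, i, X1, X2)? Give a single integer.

Write exponents as rows Θ,I / cols ΔT,i,X1,X2:
  Θ: [ 1  0 -3  0]
  I: [ 0  1  0 -2]
Echelon form has 2 nonzero rows (pivots: ΔT,i)

2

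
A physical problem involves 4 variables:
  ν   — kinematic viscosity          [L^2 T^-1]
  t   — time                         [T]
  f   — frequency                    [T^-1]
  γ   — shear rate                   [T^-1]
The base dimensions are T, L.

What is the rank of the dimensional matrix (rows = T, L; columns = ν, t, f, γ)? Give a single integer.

2

Dimensional matrix (T×L by ν×t×f×γ):
  T: [-1  1 -1 -1]
  L: [ 2  0  0  0]
Row reduction gives pivot columns ν,t; rank = 2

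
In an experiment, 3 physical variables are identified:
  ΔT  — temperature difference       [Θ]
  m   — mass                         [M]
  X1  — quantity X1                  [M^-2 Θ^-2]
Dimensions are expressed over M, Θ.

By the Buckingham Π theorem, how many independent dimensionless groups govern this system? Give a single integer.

Dimensional matrix (M×Θ by ΔT×m×X1):
  M: [ 0  1 -2]
  Θ: [ 1  0 -2]
Echelon form has 2 nonzero rows (pivots: ΔT,m)
n=3, r=2 ⇒ 1 dimensionless group

1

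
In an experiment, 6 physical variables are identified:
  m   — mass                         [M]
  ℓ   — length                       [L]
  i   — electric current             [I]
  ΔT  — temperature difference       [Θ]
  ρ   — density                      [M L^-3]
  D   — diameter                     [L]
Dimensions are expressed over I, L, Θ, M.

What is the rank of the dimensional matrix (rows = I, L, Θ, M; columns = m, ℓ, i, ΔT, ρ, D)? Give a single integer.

Write exponents as rows I,L,Θ,M / cols m,ℓ,i,ΔT,ρ,D:
  I: [ 0  0  1  0  0  0]
  L: [ 0  1  0  0 -3  1]
  Θ: [ 0  0  0  1  0  0]
  M: [ 1  0  0  0  1  0]
RREF → pivots at {m,ℓ,i,ΔT} ⇒ r = 4

4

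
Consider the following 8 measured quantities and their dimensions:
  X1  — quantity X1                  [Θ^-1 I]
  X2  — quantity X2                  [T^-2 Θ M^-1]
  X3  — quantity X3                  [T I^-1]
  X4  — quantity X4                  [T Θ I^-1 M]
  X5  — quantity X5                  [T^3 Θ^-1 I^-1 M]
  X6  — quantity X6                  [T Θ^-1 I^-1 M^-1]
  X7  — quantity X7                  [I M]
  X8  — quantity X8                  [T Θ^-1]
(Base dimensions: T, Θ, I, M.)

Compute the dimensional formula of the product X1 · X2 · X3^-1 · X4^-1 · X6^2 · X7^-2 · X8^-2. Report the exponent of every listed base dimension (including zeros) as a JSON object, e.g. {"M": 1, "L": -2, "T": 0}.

Exponent matrix [T,Θ,I,M] × [X1,X2,X3,X4,X5,X6,X7,X8]:
  T: [ 0 -2  1  1  3  1  0  1]
  Θ: [-1  1  0  1 -1 -1  0 -1]
  I: [ 1  0 -1 -1 -1 -1  1  0]
  M: [ 0 -1  0  1  1 -1  1  0]
  [T]: (1)·0+(1)·-2+(-1)·1+(-1)·1+(2)·1+(-2)·0+(-2)·1 = -4
  [Θ]: (1)·-1+(1)·1+(-1)·0+(-1)·1+(2)·-1+(-2)·0+(-2)·-1 = -1
  [I]: (1)·1+(1)·0+(-1)·-1+(-1)·-1+(2)·-1+(-2)·1+(-2)·0 = -1
  [M]: (1)·0+(1)·-1+(-1)·0+(-1)·1+(2)·-1+(-2)·1+(-2)·0 = -6
⇒ T^-4 Θ^-1 I^-1 M^-6

{"T": -4, "Θ": -1, "I": -1, "M": -6}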